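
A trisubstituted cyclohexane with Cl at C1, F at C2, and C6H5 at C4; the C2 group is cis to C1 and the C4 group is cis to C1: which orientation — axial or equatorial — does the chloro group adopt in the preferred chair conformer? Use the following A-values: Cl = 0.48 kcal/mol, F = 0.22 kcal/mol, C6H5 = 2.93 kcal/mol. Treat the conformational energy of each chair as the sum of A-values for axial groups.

Chair I (chloro axial, fluoro equatorial, phenyl equatorial): E = 0.48 kcal/mol.
Chair II (chloro equatorial, fluoro axial, phenyl axial): E = 3.15 kcal/mol.
Chair I is the more stable (lower-energy) conformer, and in that chair the chloro group is axial.

axial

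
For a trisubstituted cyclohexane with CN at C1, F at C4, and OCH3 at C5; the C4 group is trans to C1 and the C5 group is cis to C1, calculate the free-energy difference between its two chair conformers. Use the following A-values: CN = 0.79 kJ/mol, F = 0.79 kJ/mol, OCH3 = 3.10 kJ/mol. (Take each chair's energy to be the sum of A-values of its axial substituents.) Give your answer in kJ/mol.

4.68 kJ/mol

Chair I (cyano axial, fluoro axial, methoxy axial): E = 4.68 kJ/mol.
Chair II (cyano equatorial, fluoro equatorial, methoxy equatorial): E = 0.00 kJ/mol.
ΔE = 4.68 − 0.00 = 4.68 kJ/mol; chair II is more stable.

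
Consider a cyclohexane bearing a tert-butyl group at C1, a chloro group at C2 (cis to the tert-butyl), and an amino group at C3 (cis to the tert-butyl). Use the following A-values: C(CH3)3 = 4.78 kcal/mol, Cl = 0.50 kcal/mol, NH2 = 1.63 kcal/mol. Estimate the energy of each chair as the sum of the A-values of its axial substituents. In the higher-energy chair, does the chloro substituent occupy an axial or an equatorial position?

Chair I (tert-butyl axial, chloro equatorial, amino axial): E = 6.41 kcal/mol.
Chair II (tert-butyl equatorial, chloro axial, amino equatorial): E = 0.50 kcal/mol.
Chair I is the less stable (higher-energy) conformer, and in that chair the chloro group is equatorial.

equatorial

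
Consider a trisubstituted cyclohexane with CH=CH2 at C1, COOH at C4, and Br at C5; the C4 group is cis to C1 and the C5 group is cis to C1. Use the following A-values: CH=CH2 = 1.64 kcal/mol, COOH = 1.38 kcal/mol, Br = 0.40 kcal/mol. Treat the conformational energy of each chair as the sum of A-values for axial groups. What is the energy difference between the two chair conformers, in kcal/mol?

Chair I (vinyl axial, carboxyl equatorial, bromo axial): E = 2.04 kcal/mol.
Chair II (vinyl equatorial, carboxyl axial, bromo equatorial): E = 1.38 kcal/mol.
ΔE = 2.04 − 1.38 = 0.66 kcal/mol; chair II is more stable.

0.66 kcal/mol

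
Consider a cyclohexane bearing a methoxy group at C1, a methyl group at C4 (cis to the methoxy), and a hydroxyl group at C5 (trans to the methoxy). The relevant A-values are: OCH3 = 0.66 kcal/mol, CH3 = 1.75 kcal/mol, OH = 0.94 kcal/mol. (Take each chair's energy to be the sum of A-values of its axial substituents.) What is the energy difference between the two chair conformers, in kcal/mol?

Chair I (methoxy axial, methyl equatorial, hydroxyl equatorial): E = 0.66 kcal/mol.
Chair II (methoxy equatorial, methyl axial, hydroxyl axial): E = 2.69 kcal/mol.
ΔE = 2.69 − 0.66 = 2.03 kcal/mol; chair I is more stable.

2.03 kcal/mol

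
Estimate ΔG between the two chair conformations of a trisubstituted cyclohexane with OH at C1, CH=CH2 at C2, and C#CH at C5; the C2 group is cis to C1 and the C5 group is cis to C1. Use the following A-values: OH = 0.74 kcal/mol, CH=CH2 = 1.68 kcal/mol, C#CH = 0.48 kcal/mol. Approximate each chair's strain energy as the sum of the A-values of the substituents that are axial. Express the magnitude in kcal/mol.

0.46 kcal/mol

Chair I (hydroxyl axial, vinyl equatorial, ethynyl axial): E = 1.22 kcal/mol.
Chair II (hydroxyl equatorial, vinyl axial, ethynyl equatorial): E = 1.68 kcal/mol.
ΔE = 1.68 − 1.22 = 0.46 kcal/mol; chair I is more stable.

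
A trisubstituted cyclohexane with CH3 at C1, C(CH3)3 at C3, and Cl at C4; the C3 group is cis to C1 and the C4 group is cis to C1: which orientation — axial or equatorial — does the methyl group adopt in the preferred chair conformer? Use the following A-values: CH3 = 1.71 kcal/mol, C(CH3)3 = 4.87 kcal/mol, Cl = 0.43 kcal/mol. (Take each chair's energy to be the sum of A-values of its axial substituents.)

equatorial

Chair I (methyl axial, tert-butyl axial, chloro equatorial): E = 6.58 kcal/mol.
Chair II (methyl equatorial, tert-butyl equatorial, chloro axial): E = 0.43 kcal/mol.
Chair II is the more stable (lower-energy) conformer, and in that chair the methyl group is equatorial.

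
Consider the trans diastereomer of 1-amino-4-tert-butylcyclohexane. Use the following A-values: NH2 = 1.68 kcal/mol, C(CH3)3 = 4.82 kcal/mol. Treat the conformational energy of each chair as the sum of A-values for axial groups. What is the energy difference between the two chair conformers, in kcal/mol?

6.50 kcal/mol

C1 and C4 have opposite parity, so for the trans isomer the two substituents are e,e in one chair and a,a in the other.
Chair I (amino axial, tert-butyl axial): E = 6.50 kcal/mol.
Chair II (amino equatorial, tert-butyl equatorial): E = 0.00 kcal/mol.
ΔE = 6.50 − 0.00 = 6.50 kcal/mol; chair II is more stable.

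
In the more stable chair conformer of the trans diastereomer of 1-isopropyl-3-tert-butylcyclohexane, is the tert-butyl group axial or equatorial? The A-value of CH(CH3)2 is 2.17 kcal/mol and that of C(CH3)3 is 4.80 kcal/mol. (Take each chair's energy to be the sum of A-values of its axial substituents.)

C1 and C3 have the same parity, so for the trans isomer the two substituents are one axial and one equatorial in each chair.
Chair I (isopropyl axial, tert-butyl equatorial): E = 2.17 kcal/mol.
Chair II (isopropyl equatorial, tert-butyl axial): E = 4.80 kcal/mol.
Chair I is the more stable (lower-energy) conformer, and in that chair the tert-butyl group is equatorial.

equatorial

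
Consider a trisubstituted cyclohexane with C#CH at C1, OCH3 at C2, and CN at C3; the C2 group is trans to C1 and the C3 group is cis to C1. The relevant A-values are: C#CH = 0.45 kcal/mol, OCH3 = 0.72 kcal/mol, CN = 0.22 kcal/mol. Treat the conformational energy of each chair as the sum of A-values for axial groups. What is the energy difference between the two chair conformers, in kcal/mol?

1.39 kcal/mol

Chair I (ethynyl axial, methoxy axial, cyano axial): E = 1.39 kcal/mol.
Chair II (ethynyl equatorial, methoxy equatorial, cyano equatorial): E = 0.00 kcal/mol.
ΔE = 1.39 − 0.00 = 1.39 kcal/mol; chair II is more stable.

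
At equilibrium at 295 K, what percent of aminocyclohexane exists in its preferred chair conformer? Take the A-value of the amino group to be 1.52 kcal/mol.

93.0%

One chair has the amino group axial (E = 1.52 kcal/mol) and the other has it equatorial (E = 0).
ΔG = 1.52 kcal/mol between the two chairs.
K = exp(ΔG/RT) with R = 1.987×10⁻³ kcal mol⁻¹ K⁻¹ and T = 295 K gives K ≈ 13.4.
Fraction in the lower-energy chair = K/(K+1) = 93.0%.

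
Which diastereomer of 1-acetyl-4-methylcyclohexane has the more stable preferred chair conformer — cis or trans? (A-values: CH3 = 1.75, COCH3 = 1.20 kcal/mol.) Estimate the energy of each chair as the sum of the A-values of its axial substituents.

trans

At 1,4 positions (parity opposite): cis → (a,e or e,a); trans → (e,e or a,a).
Best chair for cis: E = 1.20 kcal/mol; best chair for trans: E = 0.00 kcal/mol.
The trans isomer is lower by 1.20 kcal/mol.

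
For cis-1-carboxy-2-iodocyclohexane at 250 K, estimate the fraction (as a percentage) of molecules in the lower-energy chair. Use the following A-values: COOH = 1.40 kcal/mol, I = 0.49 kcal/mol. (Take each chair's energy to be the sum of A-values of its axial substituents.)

C1 and C2 have opposite parity, so for the cis isomer the two substituents are one axial and one equatorial in each chair.
Chair I (carboxyl axial, iodo equatorial): E = 1.40 kcal/mol; chair II (carboxyl equatorial, iodo axial): E = 0.49 kcal/mol.
ΔG = 0.91 kcal/mol between the two chairs.
K = exp(ΔG/RT) with R = 1.987×10⁻³ kcal mol⁻¹ K⁻¹ and T = 250 K gives K ≈ 6.25.
Fraction in the lower-energy chair = K/(K+1) = 86.2%.

86.2%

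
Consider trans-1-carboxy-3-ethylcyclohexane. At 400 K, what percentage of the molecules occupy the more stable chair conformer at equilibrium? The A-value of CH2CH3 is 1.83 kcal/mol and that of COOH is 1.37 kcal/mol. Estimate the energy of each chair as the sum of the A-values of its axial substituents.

64.1%

C1 and C3 have the same parity, so for the trans isomer the two substituents are one axial and one equatorial in each chair.
Chair I (ethyl axial, carboxyl equatorial): E = 1.83 kcal/mol; chair II (ethyl equatorial, carboxyl axial): E = 1.37 kcal/mol.
ΔG = 0.46 kcal/mol between the two chairs.
K = exp(ΔG/RT) with R = 1.987×10⁻³ kcal mol⁻¹ K⁻¹ and T = 400 K gives K ≈ 1.78.
Fraction in the lower-energy chair = K/(K+1) = 64.1%.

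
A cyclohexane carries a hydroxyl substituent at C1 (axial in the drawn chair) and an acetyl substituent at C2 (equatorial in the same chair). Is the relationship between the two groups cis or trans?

cis

C1 and C2 have opposite parity, so their axial bonds point in opposite directions.
With opposite-parity carbons, two substituents on the same face are one axial and one equatorial; opposite faces give both axial or both equatorial.
Here the groups are axial/equatorial → same face → cis.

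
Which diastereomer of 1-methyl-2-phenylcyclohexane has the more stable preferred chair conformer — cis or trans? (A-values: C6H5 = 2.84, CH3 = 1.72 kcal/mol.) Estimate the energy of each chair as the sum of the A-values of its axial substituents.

At 1,2 positions (parity opposite): cis → (a,e or e,a); trans → (e,e or a,a).
Best chair for cis: E = 1.72 kcal/mol; best chair for trans: E = 0.00 kcal/mol.
The trans isomer is lower by 1.72 kcal/mol.

trans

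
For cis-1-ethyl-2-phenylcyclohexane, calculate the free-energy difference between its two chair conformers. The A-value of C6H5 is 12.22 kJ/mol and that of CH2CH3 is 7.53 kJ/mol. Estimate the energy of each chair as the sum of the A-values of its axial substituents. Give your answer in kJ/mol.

4.69 kJ/mol

C1 and C2 have opposite parity, so for the cis isomer the two substituents are one axial and one equatorial in each chair.
Chair I (phenyl axial, ethyl equatorial): E = 12.22 kJ/mol.
Chair II (phenyl equatorial, ethyl axial): E = 7.53 kJ/mol.
ΔE = 12.22 − 7.53 = 4.69 kJ/mol; chair II is more stable.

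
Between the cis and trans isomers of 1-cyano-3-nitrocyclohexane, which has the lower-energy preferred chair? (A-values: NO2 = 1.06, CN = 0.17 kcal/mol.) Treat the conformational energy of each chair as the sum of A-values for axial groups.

cis

At 1,3 positions (parity same): cis → (e,e or a,a); trans → (a,e or e,a).
Best chair for cis: E = 0.00 kcal/mol; best chair for trans: E = 0.17 kcal/mol.
The cis isomer is lower by 0.17 kcal/mol.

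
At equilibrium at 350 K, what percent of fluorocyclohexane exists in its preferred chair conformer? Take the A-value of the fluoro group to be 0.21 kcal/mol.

57.5%

One chair has the fluoro group axial (E = 0.21 kcal/mol) and the other has it equatorial (E = 0).
ΔG = 0.21 kcal/mol between the two chairs.
K = exp(ΔG/RT) with R = 1.987×10⁻³ kcal mol⁻¹ K⁻¹ and T = 350 K gives K ≈ 1.35.
Fraction in the lower-energy chair = K/(K+1) = 57.5%.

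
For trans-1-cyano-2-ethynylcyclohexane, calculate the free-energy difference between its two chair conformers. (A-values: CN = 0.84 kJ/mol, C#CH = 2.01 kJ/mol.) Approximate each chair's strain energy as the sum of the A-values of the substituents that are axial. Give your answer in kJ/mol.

C1 and C2 have opposite parity, so for the trans isomer the two substituents are e,e in one chair and a,a in the other.
Chair I (cyano axial, ethynyl axial): E = 2.85 kJ/mol.
Chair II (cyano equatorial, ethynyl equatorial): E = 0.00 kJ/mol.
ΔE = 2.85 − 0.00 = 2.85 kJ/mol; chair II is more stable.

2.85 kJ/mol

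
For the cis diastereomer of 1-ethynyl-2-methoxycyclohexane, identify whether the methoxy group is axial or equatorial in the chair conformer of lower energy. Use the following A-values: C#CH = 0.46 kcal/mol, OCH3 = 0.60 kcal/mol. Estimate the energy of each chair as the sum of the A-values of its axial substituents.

equatorial

C1 and C2 have opposite parity, so for the cis isomer the two substituents are one axial and one equatorial in each chair.
Chair I (ethynyl axial, methoxy equatorial): E = 0.46 kcal/mol.
Chair II (ethynyl equatorial, methoxy axial): E = 0.60 kcal/mol.
Chair I is the more stable (lower-energy) conformer, and in that chair the methoxy group is equatorial.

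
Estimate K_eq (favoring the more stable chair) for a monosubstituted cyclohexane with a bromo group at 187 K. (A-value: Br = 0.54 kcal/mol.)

K ≈ 4.28

One chair has the bromo group axial (E = 0.54 kcal/mol) and the other has it equatorial (E = 0).
ΔG = 0.54 kcal/mol between the two chairs.
K = exp(ΔG/RT) with R = 1.987×10⁻³ kcal mol⁻¹ K⁻¹ and T = 187 K gives K ≈ 4.28.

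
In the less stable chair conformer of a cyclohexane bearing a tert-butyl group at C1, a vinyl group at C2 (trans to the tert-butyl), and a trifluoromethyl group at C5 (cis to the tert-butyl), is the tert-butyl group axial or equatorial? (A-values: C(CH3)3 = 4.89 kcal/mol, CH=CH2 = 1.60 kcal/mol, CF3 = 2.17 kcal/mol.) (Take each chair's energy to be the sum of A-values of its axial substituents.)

Chair I (tert-butyl axial, vinyl axial, trifluoromethyl axial): E = 8.66 kcal/mol.
Chair II (tert-butyl equatorial, vinyl equatorial, trifluoromethyl equatorial): E = 0.00 kcal/mol.
Chair I is the less stable (higher-energy) conformer, and in that chair the tert-butyl group is axial.

axial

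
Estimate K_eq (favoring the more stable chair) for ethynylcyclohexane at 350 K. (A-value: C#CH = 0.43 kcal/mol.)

One chair has the ethynyl group axial (E = 0.43 kcal/mol) and the other has it equatorial (E = 0).
ΔG = 0.43 kcal/mol between the two chairs.
K = exp(ΔG/RT) with R = 1.987×10⁻³ kcal mol⁻¹ K⁻¹ and T = 350 K gives K ≈ 1.86.

K ≈ 1.86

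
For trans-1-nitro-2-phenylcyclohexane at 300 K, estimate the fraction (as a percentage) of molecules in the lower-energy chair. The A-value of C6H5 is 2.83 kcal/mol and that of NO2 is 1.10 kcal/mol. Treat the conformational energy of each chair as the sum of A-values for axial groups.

99.9%

C1 and C2 have opposite parity, so for the trans isomer the two substituents are e,e in one chair and a,a in the other.
Chair I (phenyl axial, nitro axial): E = 3.93 kcal/mol; chair II (phenyl equatorial, nitro equatorial): E = 0.00 kcal/mol.
ΔG = 3.93 kcal/mol between the two chairs.
K = exp(ΔG/RT) with R = 1.987×10⁻³ kcal mol⁻¹ K⁻¹ and T = 300 K gives K ≈ 730.
Fraction in the lower-energy chair = K/(K+1) = 99.9%.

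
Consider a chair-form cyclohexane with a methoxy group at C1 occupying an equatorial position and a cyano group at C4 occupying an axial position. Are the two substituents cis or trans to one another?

C1 and C4 have opposite parity, so their axial bonds point in opposite directions.
With opposite-parity carbons, two substituents on the same face are one axial and one equatorial; opposite faces give both axial or both equatorial.
Here the groups are equatorial/axial → same face → cis.

cis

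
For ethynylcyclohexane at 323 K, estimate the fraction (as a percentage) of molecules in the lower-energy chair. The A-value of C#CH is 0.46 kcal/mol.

One chair has the ethynyl group axial (E = 0.46 kcal/mol) and the other has it equatorial (E = 0).
ΔG = 0.46 kcal/mol between the two chairs.
K = exp(ΔG/RT) with R = 1.987×10⁻³ kcal mol⁻¹ K⁻¹ and T = 323 K gives K ≈ 2.05.
Fraction in the lower-energy chair = K/(K+1) = 67.2%.

67.2%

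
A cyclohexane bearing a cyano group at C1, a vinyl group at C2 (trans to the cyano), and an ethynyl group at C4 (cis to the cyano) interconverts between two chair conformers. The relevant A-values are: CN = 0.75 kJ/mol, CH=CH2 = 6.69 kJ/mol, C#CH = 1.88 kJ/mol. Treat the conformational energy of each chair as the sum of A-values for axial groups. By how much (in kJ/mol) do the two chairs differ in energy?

5.56 kJ/mol

Chair I (cyano axial, vinyl axial, ethynyl equatorial): E = 7.44 kJ/mol.
Chair II (cyano equatorial, vinyl equatorial, ethynyl axial): E = 1.88 kJ/mol.
ΔE = 7.44 − 1.88 = 5.56 kJ/mol; chair II is more stable.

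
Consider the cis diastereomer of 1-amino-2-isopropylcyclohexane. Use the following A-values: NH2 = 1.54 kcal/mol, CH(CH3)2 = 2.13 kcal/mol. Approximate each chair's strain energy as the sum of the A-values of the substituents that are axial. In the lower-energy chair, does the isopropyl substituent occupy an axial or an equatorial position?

C1 and C2 have opposite parity, so for the cis isomer the two substituents are one axial and one equatorial in each chair.
Chair I (amino axial, isopropyl equatorial): E = 1.54 kcal/mol.
Chair II (amino equatorial, isopropyl axial): E = 2.13 kcal/mol.
Chair I is the more stable (lower-energy) conformer, and in that chair the isopropyl group is equatorial.

equatorial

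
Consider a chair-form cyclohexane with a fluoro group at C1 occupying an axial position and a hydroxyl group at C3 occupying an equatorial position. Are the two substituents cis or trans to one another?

C1 and C3 have the same parity, so their axial bonds point in the same direction.
With same-parity carbons, two substituents on the same face are both axial or both equatorial; opposite faces give one of each.
Here the groups are axial/equatorial → opposite face → trans.

trans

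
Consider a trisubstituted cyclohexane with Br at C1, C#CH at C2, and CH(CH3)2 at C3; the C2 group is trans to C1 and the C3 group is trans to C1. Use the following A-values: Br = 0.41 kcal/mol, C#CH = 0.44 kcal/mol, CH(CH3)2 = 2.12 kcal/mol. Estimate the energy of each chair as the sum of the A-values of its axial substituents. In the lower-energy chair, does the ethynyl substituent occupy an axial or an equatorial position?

axial

Chair I (bromo axial, ethynyl axial, isopropyl equatorial): E = 0.85 kcal/mol.
Chair II (bromo equatorial, ethynyl equatorial, isopropyl axial): E = 2.12 kcal/mol.
Chair I is the more stable (lower-energy) conformer, and in that chair the ethynyl group is axial.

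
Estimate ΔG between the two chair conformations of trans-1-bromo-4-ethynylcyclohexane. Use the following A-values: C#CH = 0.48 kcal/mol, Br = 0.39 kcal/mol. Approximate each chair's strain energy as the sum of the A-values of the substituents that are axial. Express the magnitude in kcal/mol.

0.87 kcal/mol

C1 and C4 have opposite parity, so for the trans isomer the two substituents are e,e in one chair and a,a in the other.
Chair I (ethynyl axial, bromo axial): E = 0.87 kcal/mol.
Chair II (ethynyl equatorial, bromo equatorial): E = 0.00 kcal/mol.
ΔE = 0.87 − 0.00 = 0.87 kcal/mol; chair II is more stable.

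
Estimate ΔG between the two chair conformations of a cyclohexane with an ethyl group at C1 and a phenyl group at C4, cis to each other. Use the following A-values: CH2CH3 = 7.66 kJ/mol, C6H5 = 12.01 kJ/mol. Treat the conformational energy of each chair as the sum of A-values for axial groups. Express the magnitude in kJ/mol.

4.35 kJ/mol

C1 and C4 have opposite parity, so for the cis isomer the two substituents are one axial and one equatorial in each chair.
Chair I (ethyl axial, phenyl equatorial): E = 7.66 kJ/mol.
Chair II (ethyl equatorial, phenyl axial): E = 12.01 kJ/mol.
ΔE = 12.01 − 7.66 = 4.35 kJ/mol; chair I is more stable.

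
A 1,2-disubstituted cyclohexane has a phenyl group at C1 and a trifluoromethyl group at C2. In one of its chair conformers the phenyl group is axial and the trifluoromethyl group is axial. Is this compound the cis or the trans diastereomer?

C1 and C2 have opposite parity, so their axial bonds point in opposite directions.
With opposite-parity carbons, two substituents on the same face are one axial and one equatorial; opposite faces give both axial or both equatorial.
Here the groups are axial/axial → opposite face → trans.

trans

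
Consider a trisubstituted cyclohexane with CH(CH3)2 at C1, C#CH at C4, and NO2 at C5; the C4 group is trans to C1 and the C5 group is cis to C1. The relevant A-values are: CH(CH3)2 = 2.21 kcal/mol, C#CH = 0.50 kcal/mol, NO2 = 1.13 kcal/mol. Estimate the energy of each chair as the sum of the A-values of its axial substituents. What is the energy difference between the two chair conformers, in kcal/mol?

Chair I (isopropyl axial, ethynyl axial, nitro axial): E = 3.84 kcal/mol.
Chair II (isopropyl equatorial, ethynyl equatorial, nitro equatorial): E = 0.00 kcal/mol.
ΔE = 3.84 − 0.00 = 3.84 kcal/mol; chair II is more stable.

3.84 kcal/mol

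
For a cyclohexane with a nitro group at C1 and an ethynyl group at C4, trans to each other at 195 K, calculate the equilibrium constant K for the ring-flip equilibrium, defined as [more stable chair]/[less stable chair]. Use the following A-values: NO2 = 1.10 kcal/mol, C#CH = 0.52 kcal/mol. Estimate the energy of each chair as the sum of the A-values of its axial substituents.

C1 and C4 have opposite parity, so for the trans isomer the two substituents are e,e in one chair and a,a in the other.
Chair I (nitro axial, ethynyl axial): E = 1.62 kcal/mol; chair II (nitro equatorial, ethynyl equatorial): E = 0.00 kcal/mol.
ΔG = 1.62 kcal/mol between the two chairs.
K = exp(ΔG/RT) with R = 1.987×10⁻³ kcal mol⁻¹ K⁻¹ and T = 195 K gives K ≈ 65.4.

K ≈ 65.4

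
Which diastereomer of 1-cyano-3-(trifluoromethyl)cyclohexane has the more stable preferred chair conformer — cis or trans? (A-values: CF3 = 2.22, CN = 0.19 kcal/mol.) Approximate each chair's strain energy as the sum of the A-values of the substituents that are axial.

At 1,3 positions (parity same): cis → (e,e or a,a); trans → (a,e or e,a).
Best chair for cis: E = 0.00 kcal/mol; best chair for trans: E = 0.19 kcal/mol.
The cis isomer is lower by 0.19 kcal/mol.

cis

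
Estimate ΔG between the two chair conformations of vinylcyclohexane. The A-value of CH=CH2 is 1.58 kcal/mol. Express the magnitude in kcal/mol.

A monosubstituted cyclohexane has one chair with the vinyl group axial (E = A = 1.58 kcal/mol) and one with it equatorial (E = 0).
ΔE = 1.58 − 0 = 1.58 kcal/mol.

1.58 kcal/mol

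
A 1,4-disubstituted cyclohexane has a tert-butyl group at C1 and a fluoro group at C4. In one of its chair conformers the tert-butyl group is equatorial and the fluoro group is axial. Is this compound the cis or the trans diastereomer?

C1 and C4 have opposite parity, so their axial bonds point in opposite directions.
With opposite-parity carbons, two substituents on the same face are one axial and one equatorial; opposite faces give both axial or both equatorial.
Here the groups are equatorial/axial → same face → cis.

cis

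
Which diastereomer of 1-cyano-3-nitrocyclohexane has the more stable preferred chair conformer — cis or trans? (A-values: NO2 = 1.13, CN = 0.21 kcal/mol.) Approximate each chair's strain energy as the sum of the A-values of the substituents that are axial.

cis

At 1,3 positions (parity same): cis → (e,e or a,a); trans → (a,e or e,a).
Best chair for cis: E = 0.00 kcal/mol; best chair for trans: E = 0.21 kcal/mol.
The cis isomer is lower by 0.21 kcal/mol.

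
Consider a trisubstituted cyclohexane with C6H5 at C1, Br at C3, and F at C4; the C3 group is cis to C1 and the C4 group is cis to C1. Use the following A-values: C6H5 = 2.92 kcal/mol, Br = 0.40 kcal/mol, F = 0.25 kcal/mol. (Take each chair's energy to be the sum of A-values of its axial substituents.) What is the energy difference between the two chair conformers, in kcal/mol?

3.07 kcal/mol

Chair I (phenyl axial, bromo axial, fluoro equatorial): E = 3.32 kcal/mol.
Chair II (phenyl equatorial, bromo equatorial, fluoro axial): E = 0.25 kcal/mol.
ΔE = 3.32 − 0.25 = 3.07 kcal/mol; chair II is more stable.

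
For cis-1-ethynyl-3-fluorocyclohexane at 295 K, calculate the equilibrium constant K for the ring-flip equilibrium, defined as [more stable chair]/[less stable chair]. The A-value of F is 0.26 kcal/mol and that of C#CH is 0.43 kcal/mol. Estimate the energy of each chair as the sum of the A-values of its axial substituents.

K ≈ 3.25

C1 and C3 have the same parity, so for the cis isomer the two substituents are e,e in one chair and a,a in the other.
Chair I (fluoro axial, ethynyl axial): E = 0.69 kcal/mol; chair II (fluoro equatorial, ethynyl equatorial): E = 0.00 kcal/mol.
ΔG = 0.69 kcal/mol between the two chairs.
K = exp(ΔG/RT) with R = 1.987×10⁻³ kcal mol⁻¹ K⁻¹ and T = 295 K gives K ≈ 3.25.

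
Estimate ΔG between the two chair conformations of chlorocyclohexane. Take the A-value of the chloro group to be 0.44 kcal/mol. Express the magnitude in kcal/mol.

A monosubstituted cyclohexane has one chair with the chloro group axial (E = A = 0.44 kcal/mol) and one with it equatorial (E = 0).
ΔE = 0.44 − 0 = 0.44 kcal/mol.

0.44 kcal/mol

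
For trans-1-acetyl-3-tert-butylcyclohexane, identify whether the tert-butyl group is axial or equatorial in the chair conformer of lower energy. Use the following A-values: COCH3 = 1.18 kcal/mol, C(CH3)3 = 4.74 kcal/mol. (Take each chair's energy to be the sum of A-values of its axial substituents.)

equatorial

C1 and C3 have the same parity, so for the trans isomer the two substituents are one axial and one equatorial in each chair.
Chair I (acetyl axial, tert-butyl equatorial): E = 1.18 kcal/mol.
Chair II (acetyl equatorial, tert-butyl axial): E = 4.74 kcal/mol.
Chair I is the more stable (lower-energy) conformer, and in that chair the tert-butyl group is equatorial.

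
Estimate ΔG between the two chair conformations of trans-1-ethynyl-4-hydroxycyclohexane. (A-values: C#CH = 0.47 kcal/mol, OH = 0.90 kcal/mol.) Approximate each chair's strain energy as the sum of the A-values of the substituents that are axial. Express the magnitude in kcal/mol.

1.37 kcal/mol

C1 and C4 have opposite parity, so for the trans isomer the two substituents are e,e in one chair and a,a in the other.
Chair I (ethynyl axial, hydroxyl axial): E = 1.37 kcal/mol.
Chair II (ethynyl equatorial, hydroxyl equatorial): E = 0.00 kcal/mol.
ΔE = 1.37 − 0.00 = 1.37 kcal/mol; chair II is more stable.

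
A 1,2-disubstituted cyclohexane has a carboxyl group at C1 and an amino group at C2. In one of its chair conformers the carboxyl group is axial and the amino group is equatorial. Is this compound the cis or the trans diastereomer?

cis

C1 and C2 have opposite parity, so their axial bonds point in opposite directions.
With opposite-parity carbons, two substituents on the same face are one axial and one equatorial; opposite faces give both axial or both equatorial.
Here the groups are axial/equatorial → same face → cis.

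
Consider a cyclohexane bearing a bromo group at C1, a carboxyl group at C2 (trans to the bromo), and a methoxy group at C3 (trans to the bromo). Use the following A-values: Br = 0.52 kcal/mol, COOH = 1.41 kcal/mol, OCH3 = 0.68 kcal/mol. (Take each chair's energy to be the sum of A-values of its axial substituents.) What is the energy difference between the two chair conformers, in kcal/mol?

Chair I (bromo axial, carboxyl axial, methoxy equatorial): E = 1.93 kcal/mol.
Chair II (bromo equatorial, carboxyl equatorial, methoxy axial): E = 0.68 kcal/mol.
ΔE = 1.93 − 0.68 = 1.25 kcal/mol; chair II is more stable.

1.25 kcal/mol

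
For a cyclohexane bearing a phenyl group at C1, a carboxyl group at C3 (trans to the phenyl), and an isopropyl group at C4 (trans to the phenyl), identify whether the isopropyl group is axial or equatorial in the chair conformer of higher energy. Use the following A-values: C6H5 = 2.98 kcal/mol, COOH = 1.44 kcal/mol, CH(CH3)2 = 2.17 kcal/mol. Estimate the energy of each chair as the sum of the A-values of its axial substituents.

axial

Chair I (phenyl axial, carboxyl equatorial, isopropyl axial): E = 5.15 kcal/mol.
Chair II (phenyl equatorial, carboxyl axial, isopropyl equatorial): E = 1.44 kcal/mol.
Chair I is the less stable (higher-energy) conformer, and in that chair the isopropyl group is axial.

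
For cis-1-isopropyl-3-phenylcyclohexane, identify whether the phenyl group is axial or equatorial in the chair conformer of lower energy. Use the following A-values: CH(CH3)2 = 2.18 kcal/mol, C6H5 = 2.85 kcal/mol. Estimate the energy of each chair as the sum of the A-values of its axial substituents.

equatorial

C1 and C3 have the same parity, so for the cis isomer the two substituents are e,e in one chair and a,a in the other.
Chair I (isopropyl axial, phenyl axial): E = 5.03 kcal/mol.
Chair II (isopropyl equatorial, phenyl equatorial): E = 0.00 kcal/mol.
Chair II is the more stable (lower-energy) conformer, and in that chair the phenyl group is equatorial.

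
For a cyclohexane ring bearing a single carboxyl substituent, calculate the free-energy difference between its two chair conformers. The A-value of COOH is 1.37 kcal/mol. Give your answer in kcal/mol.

1.37 kcal/mol

A monosubstituted cyclohexane has one chair with the carboxyl group axial (E = A = 1.37 kcal/mol) and one with it equatorial (E = 0).
ΔE = 1.37 − 0 = 1.37 kcal/mol.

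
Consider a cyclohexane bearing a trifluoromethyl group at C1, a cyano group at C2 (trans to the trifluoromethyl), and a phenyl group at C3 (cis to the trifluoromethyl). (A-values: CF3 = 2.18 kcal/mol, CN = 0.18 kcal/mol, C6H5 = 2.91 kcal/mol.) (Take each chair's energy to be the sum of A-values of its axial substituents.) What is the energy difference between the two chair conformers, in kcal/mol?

5.27 kcal/mol

Chair I (trifluoromethyl axial, cyano axial, phenyl axial): E = 5.27 kcal/mol.
Chair II (trifluoromethyl equatorial, cyano equatorial, phenyl equatorial): E = 0.00 kcal/mol.
ΔE = 5.27 − 0.00 = 5.27 kcal/mol; chair II is more stable.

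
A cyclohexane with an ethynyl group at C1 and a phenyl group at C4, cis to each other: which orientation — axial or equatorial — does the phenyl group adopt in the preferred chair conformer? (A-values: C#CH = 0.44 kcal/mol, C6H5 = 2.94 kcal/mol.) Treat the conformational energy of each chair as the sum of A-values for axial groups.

equatorial

C1 and C4 have opposite parity, so for the cis isomer the two substituents are one axial and one equatorial in each chair.
Chair I (ethynyl axial, phenyl equatorial): E = 0.44 kcal/mol.
Chair II (ethynyl equatorial, phenyl axial): E = 2.94 kcal/mol.
Chair I is the more stable (lower-energy) conformer, and in that chair the phenyl group is equatorial.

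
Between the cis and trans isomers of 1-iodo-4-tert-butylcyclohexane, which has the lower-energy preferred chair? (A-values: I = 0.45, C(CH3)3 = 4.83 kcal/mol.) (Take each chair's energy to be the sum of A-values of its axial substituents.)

At 1,4 positions (parity opposite): cis → (a,e or e,a); trans → (e,e or a,a).
Best chair for cis: E = 0.45 kcal/mol; best chair for trans: E = 0.00 kcal/mol.
The trans isomer is lower by 0.45 kcal/mol.

trans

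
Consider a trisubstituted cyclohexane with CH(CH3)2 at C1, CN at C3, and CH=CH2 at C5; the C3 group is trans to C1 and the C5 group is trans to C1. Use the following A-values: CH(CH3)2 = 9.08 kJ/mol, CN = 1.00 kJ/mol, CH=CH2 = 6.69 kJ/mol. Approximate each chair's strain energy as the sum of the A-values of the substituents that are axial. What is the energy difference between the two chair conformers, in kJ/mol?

1.39 kJ/mol

Chair I (isopropyl axial, cyano equatorial, vinyl equatorial): E = 9.08 kJ/mol.
Chair II (isopropyl equatorial, cyano axial, vinyl axial): E = 7.69 kJ/mol.
ΔE = 9.08 − 7.69 = 1.39 kJ/mol; chair II is more stable.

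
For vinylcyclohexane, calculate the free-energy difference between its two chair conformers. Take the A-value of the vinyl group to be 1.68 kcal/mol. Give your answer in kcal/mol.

1.68 kcal/mol

A monosubstituted cyclohexane has one chair with the vinyl group axial (E = A = 1.68 kcal/mol) and one with it equatorial (E = 0).
ΔE = 1.68 − 0 = 1.68 kcal/mol.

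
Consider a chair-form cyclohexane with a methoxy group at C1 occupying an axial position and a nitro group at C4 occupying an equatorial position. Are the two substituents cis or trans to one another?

C1 and C4 have opposite parity, so their axial bonds point in opposite directions.
With opposite-parity carbons, two substituents on the same face are one axial and one equatorial; opposite faces give both axial or both equatorial.
Here the groups are axial/equatorial → same face → cis.

cis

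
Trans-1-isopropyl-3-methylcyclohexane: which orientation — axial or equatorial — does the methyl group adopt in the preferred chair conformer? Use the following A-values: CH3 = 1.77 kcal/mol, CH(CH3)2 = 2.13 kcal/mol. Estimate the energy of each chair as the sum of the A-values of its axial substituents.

C1 and C3 have the same parity, so for the trans isomer the two substituents are one axial and one equatorial in each chair.
Chair I (methyl axial, isopropyl equatorial): E = 1.77 kcal/mol.
Chair II (methyl equatorial, isopropyl axial): E = 2.13 kcal/mol.
Chair I is the more stable (lower-energy) conformer, and in that chair the methyl group is axial.

axial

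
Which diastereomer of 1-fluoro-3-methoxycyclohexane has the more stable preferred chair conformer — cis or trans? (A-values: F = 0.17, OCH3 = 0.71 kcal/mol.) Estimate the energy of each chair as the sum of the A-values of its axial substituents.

At 1,3 positions (parity same): cis → (e,e or a,a); trans → (a,e or e,a).
Best chair for cis: E = 0.00 kcal/mol; best chair for trans: E = 0.17 kcal/mol.
The cis isomer is lower by 0.17 kcal/mol.

cis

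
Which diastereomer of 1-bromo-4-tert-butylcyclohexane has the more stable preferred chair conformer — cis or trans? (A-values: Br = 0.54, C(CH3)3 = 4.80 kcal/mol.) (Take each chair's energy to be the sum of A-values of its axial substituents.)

At 1,4 positions (parity opposite): cis → (a,e or e,a); trans → (e,e or a,a).
Best chair for cis: E = 0.54 kcal/mol; best chair for trans: E = 0.00 kcal/mol.
The trans isomer is lower by 0.54 kcal/mol.

trans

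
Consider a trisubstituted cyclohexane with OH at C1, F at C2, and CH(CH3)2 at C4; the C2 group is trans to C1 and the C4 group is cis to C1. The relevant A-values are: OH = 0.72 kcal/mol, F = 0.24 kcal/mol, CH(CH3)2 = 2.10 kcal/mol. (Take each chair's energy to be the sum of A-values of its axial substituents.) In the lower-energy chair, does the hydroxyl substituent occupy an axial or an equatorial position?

axial

Chair I (hydroxyl axial, fluoro axial, isopropyl equatorial): E = 0.96 kcal/mol.
Chair II (hydroxyl equatorial, fluoro equatorial, isopropyl axial): E = 2.10 kcal/mol.
Chair I is the more stable (lower-energy) conformer, and in that chair the hydroxyl group is axial.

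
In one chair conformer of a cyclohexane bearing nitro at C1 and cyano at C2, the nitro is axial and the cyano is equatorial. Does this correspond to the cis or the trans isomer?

cis

C1 and C2 have opposite parity, so their axial bonds point in opposite directions.
With opposite-parity carbons, two substituents on the same face are one axial and one equatorial; opposite faces give both axial or both equatorial.
Here the groups are axial/equatorial → same face → cis.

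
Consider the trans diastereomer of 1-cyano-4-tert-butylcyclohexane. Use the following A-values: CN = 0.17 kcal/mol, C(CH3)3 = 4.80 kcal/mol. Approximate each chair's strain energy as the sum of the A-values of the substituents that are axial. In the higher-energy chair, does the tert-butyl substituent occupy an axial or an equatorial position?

axial

C1 and C4 have opposite parity, so for the trans isomer the two substituents are e,e in one chair and a,a in the other.
Chair I (cyano axial, tert-butyl axial): E = 4.97 kcal/mol.
Chair II (cyano equatorial, tert-butyl equatorial): E = 0.00 kcal/mol.
Chair I is the less stable (higher-energy) conformer, and in that chair the tert-butyl group is axial.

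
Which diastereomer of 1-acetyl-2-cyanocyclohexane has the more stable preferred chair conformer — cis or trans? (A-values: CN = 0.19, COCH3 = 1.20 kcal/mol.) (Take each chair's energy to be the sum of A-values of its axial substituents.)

trans

At 1,2 positions (parity opposite): cis → (a,e or e,a); trans → (e,e or a,a).
Best chair for cis: E = 0.19 kcal/mol; best chair for trans: E = 0.00 kcal/mol.
The trans isomer is lower by 0.19 kcal/mol.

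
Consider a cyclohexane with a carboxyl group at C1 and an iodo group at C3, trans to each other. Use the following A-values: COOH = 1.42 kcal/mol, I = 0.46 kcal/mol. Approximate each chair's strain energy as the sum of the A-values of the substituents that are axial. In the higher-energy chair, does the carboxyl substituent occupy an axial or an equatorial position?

axial

C1 and C3 have the same parity, so for the trans isomer the two substituents are one axial and one equatorial in each chair.
Chair I (carboxyl axial, iodo equatorial): E = 1.42 kcal/mol.
Chair II (carboxyl equatorial, iodo axial): E = 0.46 kcal/mol.
Chair I is the less stable (higher-energy) conformer, and in that chair the carboxyl group is axial.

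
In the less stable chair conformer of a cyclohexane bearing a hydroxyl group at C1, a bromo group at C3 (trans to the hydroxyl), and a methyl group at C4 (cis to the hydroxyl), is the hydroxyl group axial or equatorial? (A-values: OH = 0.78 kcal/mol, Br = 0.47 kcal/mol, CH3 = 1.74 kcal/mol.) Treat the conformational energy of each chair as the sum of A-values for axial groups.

Chair I (hydroxyl axial, bromo equatorial, methyl equatorial): E = 0.78 kcal/mol.
Chair II (hydroxyl equatorial, bromo axial, methyl axial): E = 2.21 kcal/mol.
Chair II is the less stable (higher-energy) conformer, and in that chair the hydroxyl group is equatorial.

equatorial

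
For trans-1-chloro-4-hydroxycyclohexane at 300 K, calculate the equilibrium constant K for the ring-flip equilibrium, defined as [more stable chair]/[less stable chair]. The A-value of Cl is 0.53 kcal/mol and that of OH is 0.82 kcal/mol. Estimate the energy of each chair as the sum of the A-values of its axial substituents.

C1 and C4 have opposite parity, so for the trans isomer the two substituents are e,e in one chair and a,a in the other.
Chair I (chloro axial, hydroxyl axial): E = 1.35 kcal/mol; chair II (chloro equatorial, hydroxyl equatorial): E = 0.00 kcal/mol.
ΔG = 1.35 kcal/mol between the two chairs.
K = exp(ΔG/RT) with R = 1.987×10⁻³ kcal mol⁻¹ K⁻¹ and T = 300 K gives K ≈ 9.63.

K ≈ 9.63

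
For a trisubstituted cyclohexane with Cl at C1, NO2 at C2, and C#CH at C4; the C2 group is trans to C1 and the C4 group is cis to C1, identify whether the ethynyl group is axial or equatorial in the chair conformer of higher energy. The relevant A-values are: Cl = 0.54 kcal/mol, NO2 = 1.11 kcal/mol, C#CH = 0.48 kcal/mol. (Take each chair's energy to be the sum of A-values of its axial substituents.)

Chair I (chloro axial, nitro axial, ethynyl equatorial): E = 1.65 kcal/mol.
Chair II (chloro equatorial, nitro equatorial, ethynyl axial): E = 0.48 kcal/mol.
Chair I is the less stable (higher-energy) conformer, and in that chair the ethynyl group is equatorial.

equatorial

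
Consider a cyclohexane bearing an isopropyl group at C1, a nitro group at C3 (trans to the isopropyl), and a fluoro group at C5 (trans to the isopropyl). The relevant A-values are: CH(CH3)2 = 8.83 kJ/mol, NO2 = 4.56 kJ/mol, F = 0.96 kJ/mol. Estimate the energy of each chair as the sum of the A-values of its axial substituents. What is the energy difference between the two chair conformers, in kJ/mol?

3.31 kJ/mol

Chair I (isopropyl axial, nitro equatorial, fluoro equatorial): E = 8.83 kJ/mol.
Chair II (isopropyl equatorial, nitro axial, fluoro axial): E = 5.52 kJ/mol.
ΔE = 8.83 − 5.52 = 3.31 kJ/mol; chair II is more stable.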